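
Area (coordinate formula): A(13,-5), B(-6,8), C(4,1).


13*(8-1) = 91
-6*(1+ 5) = -36
4*(-5-8) = -52
sum = 3
Area = |3|/2 = 1.5000

1.5000 sq units


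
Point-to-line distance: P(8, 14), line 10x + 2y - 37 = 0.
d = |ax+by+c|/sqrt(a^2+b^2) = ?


|10*8 + 2*14 - 37| = |71| = 71
sqrt(100 + 4) = sqrt(104) = 10.1980
d = 71/sqrt(104) = 6.9621

6.9621


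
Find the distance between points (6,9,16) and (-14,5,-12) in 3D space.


dx=-20, dy=-4, dz=-28
d = sqrt(400+16+784) = sqrt(1200) = 34.6410

34.6410


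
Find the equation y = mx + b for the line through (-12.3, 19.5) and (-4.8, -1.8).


m = (-21.3)/(7.5) = -2.8400
b = y1 - m*x1 = 19.5 - (-21.3*(-12.3))/(7.5) = 19.5 - 34.9320 = -15.4320

y = -2.8400x - 15.4320


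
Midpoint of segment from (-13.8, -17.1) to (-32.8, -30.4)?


Mx = (-13.8 - 32.8)/2 = -46.6/2 = -23.3000
My = (-17.1 - 30.4)/2 = -47.5/2 = -23.7500

(-23.3000, -23.7500)


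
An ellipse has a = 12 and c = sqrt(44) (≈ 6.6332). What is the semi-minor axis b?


b^2 = 12^2 - (sqrt(44))^2 = 144 - 44 = 100
b = sqrt(100) = 10

b = 10


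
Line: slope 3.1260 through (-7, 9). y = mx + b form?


y - 9 = 3.1260(x + 7)
y = 3.1260x + 9 - 3.1260*(-7)
y = 3.1260x + 30.8820

y = 3.1260x + 30.8820


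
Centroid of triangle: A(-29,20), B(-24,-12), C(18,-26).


Gx = (-29- 24+18)/3 = -35/3 = -11.6667
Gy = (20- 12- 26)/3 = -18/3 = -6.0000

G = (-11.6667, -6.0000)


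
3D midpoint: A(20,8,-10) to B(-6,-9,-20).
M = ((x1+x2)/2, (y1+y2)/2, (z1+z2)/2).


Mx = (20- 6)/2 = 7.0000
My = (8- 9)/2 = -0.5000
Mz = (-10- 20)/2 = -15.0000

M = (7.0000, -0.5000, -15.0000)


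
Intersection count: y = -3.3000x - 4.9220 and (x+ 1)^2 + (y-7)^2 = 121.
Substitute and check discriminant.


Substitute y = -3.3000x - 4.9220: (x+ 1)^2 + (-3.3000x- 4.9220-7)^2 = 121
Expand to Ax^2 + Bx + C = 0, where b-k = -11.922
A = 1+m^2 = 11.89
B = 2(m(b-k) - h) = 2(-3.3000*(-11.922) + 1) = 80.6852
C = h^2 + (b-k)^2 - r^2 = 1 + 142.134084 - 121 = 22.134084
disc = B^2-4AC = 6510.1015 - 1052.6970 = 5457.4045
disc > 0

2 intersection points


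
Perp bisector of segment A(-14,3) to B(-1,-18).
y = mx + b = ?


Midpoint = (-7.5, -7.5)
Slope of AB = dy/dx = -21/13 = -1.6154
Perp slope = -dx/dy = 13/21 = 0.6190
b = My - (perp slope)*Mx = -7.5 + (13*(-7.5))/(-21) = -7.5 + 4.6429 = -2.8571

y = 0.6190x - 2.8571


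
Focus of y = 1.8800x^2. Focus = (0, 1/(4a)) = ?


a = 1.8800
4a = 7.5200
focus = (0, 1/7.5200) = (0, 0.1330)

Focus = (0, 0.1330)


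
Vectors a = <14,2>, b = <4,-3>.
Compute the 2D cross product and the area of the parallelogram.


cross = 14*(-3) - 2*4 = -42 - 8 = -50
Parallelogram area = |-50| = 50

cross = -50, parallelogram area = 50


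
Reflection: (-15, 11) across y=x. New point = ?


Reflection rule for y=x: (y, x)
(-15, 11) -> (11, -15)

(11, -15)


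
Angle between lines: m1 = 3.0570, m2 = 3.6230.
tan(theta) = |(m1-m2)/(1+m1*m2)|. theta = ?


m1-m2 = -0.566
1+m1*m2 = 12.075511
tan(theta) = |-0.566/12.075511| = 0.046872
theta = arctan(|-0.566/12.075511|) = 2.6836 degrees (acute angle)

2.6836 degrees


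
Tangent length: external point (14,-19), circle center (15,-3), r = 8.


d = sqrt((14-15)^2 + (-19+ 3)^2) = sqrt(1+256) = 16.0312
L = sqrt(257.0000 - 64) = sqrt(193.0000) = 13.8924

13.8924


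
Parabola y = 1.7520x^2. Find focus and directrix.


a = 1.7520
1/(4a) = 0.1427
Focus = (0, 0.1427)
Directrix: y = -0.1427

Focus = (0, 0.1427), Directrix: y = -0.1427


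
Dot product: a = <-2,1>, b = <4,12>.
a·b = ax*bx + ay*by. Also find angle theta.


a·b = -2*4 + 1*12 = -8 + 12 = 4
|a| = sqrt(4+1) = 2.2361
|b| = sqrt(16+144) = 12.6491
cos(theta) = 4/(sqrt(5)*sqrt(160)) = 4/sqrt(800) = 0.141421
theta = arccos(4/sqrt(800)) = 81.8699 degrees

a·b = 4, theta = 81.8699 deg


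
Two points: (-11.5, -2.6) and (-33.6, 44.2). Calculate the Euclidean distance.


dx = -33.6 + 11.5 = -22.1
dy = 44.2 + 2.6 = 46.8
d = sqrt(488.41 + 2190.24) = sqrt(2678.65) = 51.7557

51.7557


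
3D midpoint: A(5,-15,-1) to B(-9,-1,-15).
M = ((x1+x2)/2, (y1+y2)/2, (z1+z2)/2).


Mx = (5- 9)/2 = -2.0000
My = (-15- 1)/2 = -8.0000
Mz = (-1- 15)/2 = -8.0000

M = (-2.0000, -8.0000, -8.0000)


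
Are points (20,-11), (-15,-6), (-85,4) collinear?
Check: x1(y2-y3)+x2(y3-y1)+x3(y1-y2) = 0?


20*(-6-4) - 15*(4+ 11) - 85*(-11+ 6)
= -200 - 225 + 425 = 0

Yes, collinear (determinant = 0)


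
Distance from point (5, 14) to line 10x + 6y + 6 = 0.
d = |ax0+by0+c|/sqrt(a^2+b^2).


|10*5 + 6*14 + 6| = |140| = 140
sqrt(100 + 36) = sqrt(136) = 11.6619
d = 140/sqrt(136) = 12.0049

12.0049


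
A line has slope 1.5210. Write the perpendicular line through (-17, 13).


Perpendicular slope = -1/m1 = -1/1.5210 = -0.6575
b2 = y0 - m2*x0 = 13 - 17/1.5210 = 13 - 11.1769 = 1.8231

y = -0.6575x + 1.8231


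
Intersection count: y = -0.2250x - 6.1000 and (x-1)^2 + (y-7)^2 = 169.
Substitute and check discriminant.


Substitute y = -0.2250x - 6.1000: (x-1)^2 + (-0.2250x- 6.1000-7)^2 = 169
Expand to Ax^2 + Bx + C = 0, where b-k = -13.1
A = 1+m^2 = 1.050625
B = 2(m(b-k) - h) = 2(-0.2250*(-13.1) - 1) = 3.895
C = h^2 + (b-k)^2 - r^2 = 1 + 171.61 - 169 = 3.61
disc = B^2-4AC = 15.1710 - 15.1710 = 0
disc = 0

1 intersection point (tangent)


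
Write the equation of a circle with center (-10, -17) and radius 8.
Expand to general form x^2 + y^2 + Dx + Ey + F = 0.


(x+ 10)^2 + (y+ 17)^2 = 8^2
D = -2h = 20, E = -2k = 34
F = h^2+k^2-r^2 = 100+289-64 = 325

x^2 + y^2 + 20x + 34y + 325 = 0


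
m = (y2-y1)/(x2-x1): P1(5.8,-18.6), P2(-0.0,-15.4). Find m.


dy = -15.4 + 18.6 = 3.2
dx = -0.0 - 5.8 = -5.8
m = 3.2/(-5.8) = -0.5517

m = -0.5517


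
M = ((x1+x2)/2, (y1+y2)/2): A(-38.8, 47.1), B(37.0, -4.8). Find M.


Mx = (-38.8 + 37.0)/2 = -1.8/2 = -0.9000
My = (47.1 - 4.8)/2 = 42.3/2 = 21.1500

(-0.9000, 21.1500)


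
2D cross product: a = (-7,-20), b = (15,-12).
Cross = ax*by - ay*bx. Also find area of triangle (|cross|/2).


cross = -7*(-12) + 20*15 = 84 + 300 = 384
Triangle area = |384|/2 = 384/2 = 192.0000

cross = 384, triangle area = 192.0000


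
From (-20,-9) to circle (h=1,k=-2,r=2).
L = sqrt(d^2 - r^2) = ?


d = sqrt((-20-1)^2 + (-9+ 2)^2) = sqrt(441+49) = 22.1359
L = sqrt(490.0000 - 4) = sqrt(486.0000) = 22.0454

22.0454


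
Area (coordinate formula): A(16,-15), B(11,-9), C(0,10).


16*(-9-10) = -304
11*(10+ 15) = 275
0*(-15+ 9) = 0
sum = -29
Area = |-29|/2 = 14.5000

14.5000 sq units


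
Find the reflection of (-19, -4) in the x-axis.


Reflection rule for x-axis: (x, -y)
(-19, -4) -> (-19, 4)

(-19, 4)


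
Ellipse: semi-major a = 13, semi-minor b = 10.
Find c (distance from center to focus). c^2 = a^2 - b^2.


c^2 = 13^2 - 10^2 = 169 - 100 = 69
c = sqrt(69) = 8.3066

c = 8.3066


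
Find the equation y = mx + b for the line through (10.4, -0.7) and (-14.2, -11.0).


m = (-10.3)/(-24.6) = 0.4187
b = y1 - m*x1 = -0.7 - (-10.3*10.4)/(-24.6) = -0.7 - 4.3545 = -5.0545

y = 0.4187x - 5.0545


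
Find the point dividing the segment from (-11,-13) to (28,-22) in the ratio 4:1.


Px = (4*28 + 1*(-11))/5 = 101/5 = 20.2000
Py = (4*(-22) + 1*(-13))/5 = -101/5 = -20.2000

P = (20.2000, -20.2000)


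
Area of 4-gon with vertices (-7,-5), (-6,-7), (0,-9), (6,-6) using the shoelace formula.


sum(xi*y_{i+1}) = -7*(-7) - 6*(-9) + 0*(-6) + 6*(-5) = 73
sum(yi*x_{i+1}) = -5*(-6) - 7*0 - 9*6 - 6*(-7) = 18
Area = |73 - 18|/2 = 55/2 = 27.5000

27.5000 sq units


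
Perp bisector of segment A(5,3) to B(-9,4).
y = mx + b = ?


Midpoint = (-2, 3.5)
Slope of AB = dy/dx = 1/(-14) = -0.0714
Perp slope = -dx/dy = 14/1 = 14.0000
b = My - (perp slope)*Mx = 3.5 + (-14*(-2))/1 = 3.5 + 28.0000 = 31.5000

y = 14.0000x + 31.5000


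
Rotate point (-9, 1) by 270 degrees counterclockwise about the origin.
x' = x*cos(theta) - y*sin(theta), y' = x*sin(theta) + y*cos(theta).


cos(270) = 0, sin(270) = -1
x' = -9*0 - 1*(-1) = 1
y' = -9*(-1) + 1*0 = 9

(1, 9)


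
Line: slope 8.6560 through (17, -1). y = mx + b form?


y + 1 = 8.6560(x - 17)
y = 8.6560x - 1 - 8.6560*17
y = 8.6560x - 148.1520

y = 8.6560x - 148.1520


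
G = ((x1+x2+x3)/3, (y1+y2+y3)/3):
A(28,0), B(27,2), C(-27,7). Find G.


Gx = (28+27- 27)/3 = 28/3 = 9.3333
Gy = (0+2+7)/3 = 9/3 = 3.0000

G = (9.3333, 3.0000)


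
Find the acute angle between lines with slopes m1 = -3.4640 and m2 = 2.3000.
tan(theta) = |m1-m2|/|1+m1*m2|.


m1-m2 = -5.764
1+m1*m2 = -6.9672
tan(theta) = |-5.764/(-6.9672)| = 0.827305
theta = arctan(|-5.764/(-6.9672)|) = 39.6011 degrees (acute angle)

39.6011 degrees


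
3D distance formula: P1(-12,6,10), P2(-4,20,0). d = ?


dx=8, dy=14, dz=-10
d = sqrt(64+196+100) = sqrt(360) = 18.9737

18.9737


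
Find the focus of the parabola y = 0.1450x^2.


a = 0.1450
4a = 0.5800
focus = (0, 1/0.5800) = (0, 1.7241)

Focus = (0, 1.7241)


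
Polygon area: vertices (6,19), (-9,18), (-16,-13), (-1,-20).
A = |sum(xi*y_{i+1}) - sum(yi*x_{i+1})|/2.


sum(xi*y_{i+1}) = 6*18 - 9*(-13) - 16*(-20) - 1*19 = 526
sum(yi*x_{i+1}) = 19*(-9) + 18*(-16) - 13*(-1) - 20*6 = -566
Area = |526 + 566|/2 = 1092/2 = 546.0000

546.0000 sq units


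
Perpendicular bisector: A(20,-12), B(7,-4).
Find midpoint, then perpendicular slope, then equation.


Midpoint = (13.5, -8)
Slope of AB = dy/dx = 8/(-13) = -0.6154
Perp slope = -dx/dy = 13/8 = 1.6250
b = My - (perp slope)*Mx = -8 + (-13*13.5)/8 = -8 - 21.9375 = -29.9375

y = 1.6250x - 29.9375


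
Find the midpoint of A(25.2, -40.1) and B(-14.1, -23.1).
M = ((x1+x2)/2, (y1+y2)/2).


Mx = (25.2 - 14.1)/2 = 11.1/2 = 5.5500
My = (-40.1 - 23.1)/2 = -63.2/2 = -31.6000

(5.5500, -31.6000)


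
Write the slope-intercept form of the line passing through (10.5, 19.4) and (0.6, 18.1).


m = (-1.3)/(-9.9) = 0.1313
b = y1 - m*x1 = 19.4 - (-1.3*10.5)/(-9.9) = 19.4 - 1.3788 = 18.0212

y = 0.1313x + 18.0212


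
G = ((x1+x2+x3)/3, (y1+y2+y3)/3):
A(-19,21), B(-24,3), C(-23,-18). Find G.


Gx = (-19- 24- 23)/3 = -66/3 = -22.0000
Gy = (21+3- 18)/3 = 6/3 = 2.0000

G = (-22.0000, 2.0000)


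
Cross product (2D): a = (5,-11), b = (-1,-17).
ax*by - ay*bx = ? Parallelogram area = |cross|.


cross = 5*(-17) + 11*(-1) = -85 - 11 = -96
Parallelogram area = |-96| = 96

cross = -96, parallelogram area = 96


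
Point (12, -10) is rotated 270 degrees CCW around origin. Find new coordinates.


cos(270) = 0, sin(270) = -1
x' = 12*0 + 10*(-1) = -10
y' = 12*(-1) - 10*0 = -12

(-10, -12)


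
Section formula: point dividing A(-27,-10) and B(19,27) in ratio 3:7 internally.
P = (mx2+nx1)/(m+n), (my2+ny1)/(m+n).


Px = (3*19 + 7*(-27))/10 = -132/10 = -13.2000
Py = (3*27 + 7*(-10))/10 = 11/10 = 1.1000

P = (-13.2000, 1.1000)


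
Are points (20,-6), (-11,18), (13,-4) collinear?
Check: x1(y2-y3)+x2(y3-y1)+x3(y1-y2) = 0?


20*(18+ 4) - 11*(-4+ 6) + 13*(-6-18)
= 440 - 22 - 312 = 106

No, not collinear (determinant = 106)


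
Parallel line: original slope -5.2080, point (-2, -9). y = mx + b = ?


Parallel lines have equal slopes.
m2 = -5.2080
b2 = -9 + 5.2080*(-2) = -19.4160

y = -5.2080x - 19.4160


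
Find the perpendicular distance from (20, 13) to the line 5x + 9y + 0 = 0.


|5*20 + 9*13 + 0| = |217| = 217
sqrt(25 + 81) = sqrt(106) = 10.2956
d = 217/sqrt(106) = 21.0769

21.0769


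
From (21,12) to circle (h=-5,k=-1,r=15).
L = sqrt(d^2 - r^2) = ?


d = sqrt((21+ 5)^2 + (12+ 1)^2) = sqrt(676+169) = 29.0689
L = sqrt(845.0000 - 225) = sqrt(620.0000) = 24.8998

24.8998


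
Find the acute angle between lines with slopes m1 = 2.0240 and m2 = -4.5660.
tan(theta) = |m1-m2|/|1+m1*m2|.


m1-m2 = 6.59
1+m1*m2 = -8.241584
tan(theta) = |6.59/(-8.241584)| = 0.799604
theta = arctan(|6.59/(-8.241584)|) = 38.6460 degrees (acute angle)

38.6460 degrees


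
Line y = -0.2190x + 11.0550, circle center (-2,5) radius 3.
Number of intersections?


Substitute y = -0.2190x + 11.0550: (x+ 2)^2 + (-0.2190x+11.0550-5)^2 = 9
Expand to Ax^2 + Bx + C = 0, where b-k = 6.055
A = 1+m^2 = 1.047961
B = 2(m(b-k) - h) = 2(-0.2190*6.055 + 2) = 1.34791
C = h^2 + (b-k)^2 - r^2 = 4 + 36.663025 - 9 = 31.663025
disc = B^2-4AC = 1.8169 - 132.7265 = -130.9096
disc < 0

0 intersection points


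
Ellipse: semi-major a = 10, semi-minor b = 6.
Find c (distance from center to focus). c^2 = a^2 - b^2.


c^2 = 10^2 - 6^2 = 100 - 36 = 64
c = sqrt(64) = 8.0000

c = 8.0000


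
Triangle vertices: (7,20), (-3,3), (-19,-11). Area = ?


7*(3+ 11) = 98
-3*(-11-20) = 93
-19*(20-3) = -323
sum = -132
Area = |-132|/2 = 66.0000

66.0000 sq units


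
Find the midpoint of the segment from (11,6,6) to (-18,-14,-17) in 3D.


Mx = (11- 18)/2 = -3.5000
My = (6- 14)/2 = -4.0000
Mz = (6- 17)/2 = -5.5000

M = (-3.5000, -4.0000, -5.5000)


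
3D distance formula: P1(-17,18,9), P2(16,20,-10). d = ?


dx=33, dy=2, dz=-19
d = sqrt(1089+4+361) = sqrt(1454) = 38.1314

38.1314


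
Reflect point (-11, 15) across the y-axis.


Reflection rule for y-axis: (-x, y)
(-11, 15) -> (11, 15)

(11, 15)


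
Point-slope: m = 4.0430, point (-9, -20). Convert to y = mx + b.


y + 20 = 4.0430(x + 9)
y = 4.0430x - 20 - 4.0430*(-9)
y = 4.0430x + 16.3870

y = 4.0430x + 16.3870


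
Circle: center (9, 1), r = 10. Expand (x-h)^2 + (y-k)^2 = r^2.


(x-9)^2 + (y-1)^2 = 10^2
D = -2h = -18, E = -2k = -2
F = h^2+k^2-r^2 = 81+1-100 = -18

x^2 + y^2 - 18x - 2y - 18 = 0


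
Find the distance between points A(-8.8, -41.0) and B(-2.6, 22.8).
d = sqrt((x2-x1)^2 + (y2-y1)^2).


dx = -2.6 + 8.8 = 6.2
dy = 22.8 + 41.0 = 63.8
d = sqrt(38.44 + 4070.44) = sqrt(4108.88) = 64.1005

64.1005


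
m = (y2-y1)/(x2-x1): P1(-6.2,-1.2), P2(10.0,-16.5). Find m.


dy = -16.5 + 1.2 = -15.3
dx = 10.0 + 6.2 = 16.2
m = -15.3/16.2 = -0.9444

m = -0.9444


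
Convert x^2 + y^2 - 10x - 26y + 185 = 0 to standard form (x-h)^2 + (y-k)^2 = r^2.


h = -D/2 = 10/2 = 5
k = -E/2 = 26/2 = 13
r^2 = h^2 + k^2 - F = 25 + 169 - 185 = 9
r = 3

Center (5, 13), radius = 3


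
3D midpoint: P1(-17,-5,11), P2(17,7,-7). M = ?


Mx = (-17+17)/2 = 0
My = (-5+7)/2 = 1.0000
Mz = (11- 7)/2 = 2.0000

M = (0, 1.0000, 2.0000)


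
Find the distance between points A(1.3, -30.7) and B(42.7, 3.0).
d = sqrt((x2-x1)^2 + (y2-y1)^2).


dx = 42.7 - 1.3 = 41.4
dy = 3.0 + 30.7 = 33.7
d = sqrt(1713.96 + 1135.69) = sqrt(2849.65) = 53.3821

53.3821


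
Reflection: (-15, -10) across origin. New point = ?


Reflection rule for origin: (-x, -y)
(-15, -10) -> (15, 10)

(15, 10)


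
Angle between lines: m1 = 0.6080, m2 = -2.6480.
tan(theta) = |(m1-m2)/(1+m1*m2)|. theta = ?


m1-m2 = 3.256
1+m1*m2 = -0.609984
tan(theta) = |3.256/(-0.609984)| = 5.337845
theta = arctan(|3.256/(-0.609984)|) = 79.3891 degrees (acute angle)

79.3891 degrees


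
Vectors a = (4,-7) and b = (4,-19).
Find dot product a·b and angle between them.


a·b = 4*4 - 7*(-19) = 16 + 133 = 149
|a| = sqrt(16+49) = 8.0623
|b| = sqrt(16+361) = 19.4165
cos(theta) = 149/(sqrt(65)*sqrt(377)) = 149/sqrt(24505) = 0.951829
theta = arccos(149/sqrt(24505)) = 17.8562 degrees

a·b = 149, theta = 17.8562 deg


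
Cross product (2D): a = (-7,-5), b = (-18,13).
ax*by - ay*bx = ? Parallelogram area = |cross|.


cross = -7*13 + 5*(-18) = -91 - 90 = -181
Parallelogram area = |-181| = 181

cross = -181, parallelogram area = 181


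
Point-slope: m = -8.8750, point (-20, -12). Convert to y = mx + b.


y + 12 = -8.8750(x + 20)
y = -8.8750x - 12 + 8.8750*(-20)
y = -8.8750x - 189.5000

y = -8.8750x - 189.5000


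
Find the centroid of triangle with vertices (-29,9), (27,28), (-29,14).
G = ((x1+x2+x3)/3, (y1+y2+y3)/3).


Gx = (-29+27- 29)/3 = -31/3 = -10.3333
Gy = (9+28+14)/3 = 51/3 = 17.0000

G = (-10.3333, 17.0000)


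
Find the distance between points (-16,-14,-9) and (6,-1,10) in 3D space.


dx=22, dy=13, dz=19
d = sqrt(484+169+361) = sqrt(1014) = 31.8434

31.8434


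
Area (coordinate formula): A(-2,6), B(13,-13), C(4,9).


-2*(-13-9) = 44
13*(9-6) = 39
4*(6+ 13) = 76
sum = 159
Area = |159|/2 = 79.5000

79.5000 sq units


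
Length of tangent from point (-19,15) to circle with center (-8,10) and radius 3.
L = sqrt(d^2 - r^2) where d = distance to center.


d = sqrt((-19+ 8)^2 + (15-10)^2) = sqrt(121+25) = 12.0830
L = sqrt(146.0000 - 9) = sqrt(137.0000) = 11.7047

11.7047


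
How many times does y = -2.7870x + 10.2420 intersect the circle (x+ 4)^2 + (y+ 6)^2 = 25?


Substitute y = -2.7870x + 10.2420: (x+ 4)^2 + (-2.7870x+10.2420+ 6)^2 = 25
Expand to Ax^2 + Bx + C = 0, where b-k = 16.242
A = 1+m^2 = 8.767369
B = 2(m(b-k) - h) = 2(-2.7870*16.242 + 4) = -82.532908
C = h^2 + (b-k)^2 - r^2 = 16 + 263.802564 - 25 = 254.802564
disc = B^2-4AC = 6811.6809 - 8935.7924 = -2124.1115
disc < 0

0 intersection points


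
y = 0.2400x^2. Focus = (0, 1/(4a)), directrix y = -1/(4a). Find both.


a = 0.2400
1/(4a) = 1.0417
Focus = (0, 1.0417)
Directrix: y = -1.0417

Focus = (0, 1.0417), Directrix: y = -1.0417


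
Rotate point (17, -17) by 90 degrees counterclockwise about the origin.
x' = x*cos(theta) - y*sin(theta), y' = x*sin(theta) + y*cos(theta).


cos(90) = 0, sin(90) = 1
x' = 17*0 + 17*1 = 17
y' = 17*1 - 17*0 = 17

(17, 17)


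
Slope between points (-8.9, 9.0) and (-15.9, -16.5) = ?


dy = -16.5 - 9.0 = -25.5
dx = -15.9 + 8.9 = -7.0
m = -25.5/(-7.0) = 3.6429

m = 3.6429


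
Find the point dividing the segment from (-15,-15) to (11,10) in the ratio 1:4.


Px = (1*11 + 4*(-15))/5 = -49/5 = -9.8000
Py = (1*10 + 4*(-15))/5 = -50/5 = -10.0000

P = (-9.8000, -10.0000)


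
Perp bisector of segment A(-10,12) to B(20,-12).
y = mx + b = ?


Midpoint = (5, 0)
Slope of AB = dy/dx = -24/30 = -0.8000
Perp slope = -dx/dy = 30/24 = 1.2500
b = My - (perp slope)*Mx = 0 + (30*5)/(-24) = 0 - 6.2500 = -6.2500

y = 1.2500x - 6.2500


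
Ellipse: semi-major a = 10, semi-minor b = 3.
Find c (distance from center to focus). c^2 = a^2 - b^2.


c^2 = 10^2 - 3^2 = 100 - 9 = 91
c = sqrt(91) = 9.5394

c = 9.5394


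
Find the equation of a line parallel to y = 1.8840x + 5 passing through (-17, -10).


Parallel lines have equal slopes.
m2 = 1.8840
b2 = -10 - 1.8840*(-17) = 22.0280

y = 1.8840x + 22.0280


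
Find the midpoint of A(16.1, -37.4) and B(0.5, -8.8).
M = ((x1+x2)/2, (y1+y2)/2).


Mx = (16.1 + 0.5)/2 = 16.6/2 = 8.3000
My = (-37.4 - 8.8)/2 = -46.2/2 = -23.1000

(8.3000, -23.1000)


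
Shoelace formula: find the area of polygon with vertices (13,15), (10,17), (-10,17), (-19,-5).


sum(xi*y_{i+1}) = 13*17 + 10*17 - 10*(-5) - 19*15 = 156
sum(yi*x_{i+1}) = 15*10 + 17*(-10) + 17*(-19) - 5*13 = -408
Area = |156 + 408|/2 = 564/2 = 282.0000

282.0000 sq units


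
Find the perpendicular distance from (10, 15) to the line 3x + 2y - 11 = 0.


|3*10 + 2*15 - 11| = |49| = 49
sqrt(9 + 4) = sqrt(13) = 3.6056
d = 49/sqrt(13) = 13.5902

13.5902


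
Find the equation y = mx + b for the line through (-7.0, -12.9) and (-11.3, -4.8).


m = (8.1)/(-4.3) = -1.8837
b = y1 - m*x1 = -12.9 - (8.1*(-7.0))/(-4.3) = -12.9 - 13.1860 = -26.0860

y = -1.8837x - 26.0860


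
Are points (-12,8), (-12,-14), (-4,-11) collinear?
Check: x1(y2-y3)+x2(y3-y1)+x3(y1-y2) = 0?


-12*(-14+ 11) - 12*(-11-8) - 4*(8+ 14)
= 36 + 228 - 88 = 176

No, not collinear (determinant = 176)


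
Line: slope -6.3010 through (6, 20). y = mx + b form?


y - 20 = -6.3010(x - 6)
y = -6.3010x + 20 + 6.3010*6
y = -6.3010x + 57.8060

y = -6.3010x + 57.8060


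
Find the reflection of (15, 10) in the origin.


Reflection rule for origin: (-x, -y)
(15, 10) -> (-15, -10)

(-15, -10)


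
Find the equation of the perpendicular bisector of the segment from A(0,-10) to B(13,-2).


Midpoint = (6.5, -6)
Slope of AB = dy/dx = 8/13 = 0.6154
Perp slope = -dx/dy = -13/8 = -1.6250
b = My - (perp slope)*Mx = -6 + (13*6.5)/8 = -6 + 10.5625 = 4.5625

y = -1.6250x + 4.5625


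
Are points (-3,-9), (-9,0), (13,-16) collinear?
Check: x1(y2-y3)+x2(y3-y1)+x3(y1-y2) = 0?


-3*(0+ 16) - 9*(-16+ 9) + 13*(-9-0)
= -48 + 63 - 117 = -102

No, not collinear (determinant = -102)


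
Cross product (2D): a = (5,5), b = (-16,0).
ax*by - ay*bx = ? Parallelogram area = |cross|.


cross = 5*0 - 5*(-16) = 0 + 80 = 80
Parallelogram area = |80| = 80

cross = 80, parallelogram area = 80


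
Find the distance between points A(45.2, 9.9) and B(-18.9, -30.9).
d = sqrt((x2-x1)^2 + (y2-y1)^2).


dx = -18.9 - 45.2 = -64.1
dy = -30.9 - 9.9 = -40.8
d = sqrt(4108.81 + 1664.64) = sqrt(5773.45) = 75.9832

75.9832


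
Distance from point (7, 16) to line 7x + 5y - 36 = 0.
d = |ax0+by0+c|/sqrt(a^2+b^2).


|7*7 + 5*16 - 36| = |93| = 93
sqrt(49 + 25) = sqrt(74) = 8.6023
d = 93/sqrt(74) = 10.8110

10.8110


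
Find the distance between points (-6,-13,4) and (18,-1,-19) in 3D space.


dx=24, dy=12, dz=-23
d = sqrt(576+144+529) = sqrt(1249) = 35.3412

35.3412


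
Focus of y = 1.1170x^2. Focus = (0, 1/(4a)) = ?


a = 1.1170
4a = 4.4680
focus = (0, 1/4.4680) = (0, 0.2238)

Focus = (0, 0.2238)


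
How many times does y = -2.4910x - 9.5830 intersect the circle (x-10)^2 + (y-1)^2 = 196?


Substitute y = -2.4910x - 9.5830: (x-10)^2 + (-2.4910x- 9.5830-1)^2 = 196
Expand to Ax^2 + Bx + C = 0, where b-k = -10.583
A = 1+m^2 = 7.205081
B = 2(m(b-k) - h) = 2(-2.4910*(-10.583) - 10) = 32.724506
C = h^2 + (b-k)^2 - r^2 = 100 + 111.999889 - 196 = 15.999889
disc = B^2-4AC = 1070.8933 - 461.1220 = 609.7713
disc > 0

2 intersection points


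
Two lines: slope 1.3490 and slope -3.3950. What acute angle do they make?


m1-m2 = 4.744
1+m1*m2 = -3.579855
tan(theta) = |4.744/(-3.579855)| = 1.325193
theta = arctan(|4.744/(-3.579855)|) = 52.9615 degrees (acute angle)

52.9615 degrees


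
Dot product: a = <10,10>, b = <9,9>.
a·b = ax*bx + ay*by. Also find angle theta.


a·b = 10*9 + 10*9 = 90 + 90 = 180
|a| = sqrt(100+100) = 14.1421
|b| = sqrt(81+81) = 12.7279
cos(theta) = 180/(sqrt(200)*sqrt(162)) = 180/sqrt(32400) = 1
theta = arccos(180/sqrt(32400)) = 0 degrees

a·b = 180, theta = 0 deg


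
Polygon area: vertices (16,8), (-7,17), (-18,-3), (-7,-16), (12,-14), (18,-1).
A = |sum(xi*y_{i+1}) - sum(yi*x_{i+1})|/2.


sum(xi*y_{i+1}) = 16*17 - 7*(-3) - 18*(-16) - 7*(-14) + 12*(-1) + 18*8 = 811
sum(yi*x_{i+1}) = 8*(-7) + 17*(-18) - 3*(-7) - 16*12 - 14*18 - 1*16 = -801
Area = |811 + 801|/2 = 1612/2 = 806.0000

806.0000 sq units


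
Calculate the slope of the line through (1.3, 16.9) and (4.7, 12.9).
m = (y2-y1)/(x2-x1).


dy = 12.9 - 16.9 = -4
dx = 4.7 - 1.3 = 3.4
m = -4/3.4 = -1.1765

m = -1.1765


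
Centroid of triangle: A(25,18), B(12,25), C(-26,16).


Gx = (25+12- 26)/3 = 11/3 = 3.6667
Gy = (18+25+16)/3 = 59/3 = 19.6667

G = (3.6667, 19.6667)


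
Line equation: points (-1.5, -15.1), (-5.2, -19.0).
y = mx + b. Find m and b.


m = (-3.9)/(-3.7) = 1.0541
b = y1 - m*x1 = -15.1 - (-3.9*(-1.5))/(-3.7) = -15.1 + 1.5811 = -13.5189

y = 1.0541x - 13.5189


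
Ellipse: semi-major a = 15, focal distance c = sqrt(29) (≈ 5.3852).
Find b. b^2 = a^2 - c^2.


b^2 = 15^2 - (sqrt(29))^2 = 225 - 29 = 196
b = sqrt(196) = 14

b = 14


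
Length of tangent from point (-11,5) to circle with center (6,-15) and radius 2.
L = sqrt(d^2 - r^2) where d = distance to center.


d = sqrt((-11-6)^2 + (5+ 15)^2) = sqrt(289+400) = 26.2488
L = sqrt(689.0000 - 4) = sqrt(685.0000) = 26.1725

26.1725


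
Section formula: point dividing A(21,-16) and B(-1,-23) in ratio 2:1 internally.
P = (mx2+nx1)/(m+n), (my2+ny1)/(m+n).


Px = (2*(-1) + 1*21)/3 = 19/3 = 6.3333
Py = (2*(-23) + 1*(-16))/3 = -62/3 = -20.6667

P = (6.3333, -20.6667)


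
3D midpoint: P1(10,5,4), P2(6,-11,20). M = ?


Mx = (10+6)/2 = 8.0000
My = (5- 11)/2 = -3.0000
Mz = (4+20)/2 = 12.0000

M = (8.0000, -3.0000, 12.0000)


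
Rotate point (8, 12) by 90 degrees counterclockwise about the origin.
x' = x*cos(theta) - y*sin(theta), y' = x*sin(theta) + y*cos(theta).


cos(90) = 0, sin(90) = 1
x' = 8*0 - 12*1 = -12
y' = 8*1 + 12*0 = 8

(-12, 8)


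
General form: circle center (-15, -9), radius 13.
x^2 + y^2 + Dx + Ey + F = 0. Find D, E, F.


(x+ 15)^2 + (y+ 9)^2 = 13^2
D = -2h = 30, E = -2k = 18
F = h^2+k^2-r^2 = 225+81-169 = 137

D = 30, E = 18, F = 137


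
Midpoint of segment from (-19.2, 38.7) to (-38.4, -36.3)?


Mx = (-19.2 - 38.4)/2 = -57.6/2 = -28.8000
My = (38.7 - 36.3)/2 = 2.4/2 = 1.2000

(-28.8000, 1.2000)


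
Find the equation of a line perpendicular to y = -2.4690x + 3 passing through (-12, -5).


Perpendicular slope = -1/m1 = -1/(-2.4690) = 0.4050
b2 = y0 - m2*x0 = -5 - 12/(-2.4690) = -5 + 4.8603 = -0.1397

y = 0.4050x - 0.1397


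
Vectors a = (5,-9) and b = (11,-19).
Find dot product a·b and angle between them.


a·b = 5*11 - 9*(-19) = 55 + 171 = 226
|a| = sqrt(25+81) = 10.2956
|b| = sqrt(121+361) = 21.9545
cos(theta) = 226/(sqrt(106)*sqrt(482)) = 226/sqrt(51092) = 0.999843
theta = arccos(226/sqrt(51092)) = 1.0140 degrees

a·b = 226, theta = 1.0140 deg


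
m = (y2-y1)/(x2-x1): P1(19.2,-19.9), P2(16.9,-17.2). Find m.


dy = -17.2 + 19.9 = 2.7
dx = 16.9 - 19.2 = -2.3
m = 2.7/(-2.3) = -1.1739

m = -1.1739


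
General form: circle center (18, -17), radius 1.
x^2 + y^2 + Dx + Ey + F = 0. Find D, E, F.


(x-18)^2 + (y+ 17)^2 = 1^2
D = -2h = -36, E = -2k = 34
F = h^2+k^2-r^2 = 324+289-1 = 612

D = -36, E = 34, F = 612


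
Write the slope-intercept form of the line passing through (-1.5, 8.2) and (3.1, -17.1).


m = (-25.3)/(4.6) = -5.5000
b = y1 - m*x1 = 8.2 - (-25.3*(-1.5))/(4.6) = 8.2 - 8.2500 = -0.0500

y = -5.5000x - 0.0500


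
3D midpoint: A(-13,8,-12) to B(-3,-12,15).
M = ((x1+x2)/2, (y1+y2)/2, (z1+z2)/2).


Mx = (-13- 3)/2 = -8.0000
My = (8- 12)/2 = -2.0000
Mz = (-12+15)/2 = 1.5000

M = (-8.0000, -2.0000, 1.5000)


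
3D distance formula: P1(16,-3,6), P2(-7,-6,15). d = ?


dx=-23, dy=-3, dz=9
d = sqrt(529+9+81) = sqrt(619) = 24.8797

24.8797


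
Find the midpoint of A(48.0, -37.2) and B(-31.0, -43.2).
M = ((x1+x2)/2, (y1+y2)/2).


Mx = (48.0 - 31.0)/2 = 17.0/2 = 8.5000
My = (-37.2 - 43.2)/2 = -80.4/2 = -40.2000

(8.5000, -40.2000)


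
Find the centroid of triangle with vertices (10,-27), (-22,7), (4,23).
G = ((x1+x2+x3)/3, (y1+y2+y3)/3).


Gx = (10- 22+4)/3 = -8/3 = -2.6667
Gy = (-27+7+23)/3 = 3/3 = 1.0000

G = (-2.6667, 1.0000)


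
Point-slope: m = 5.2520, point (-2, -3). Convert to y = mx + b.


y + 3 = 5.2520(x + 2)
y = 5.2520x - 3 - 5.2520*(-2)
y = 5.2520x + 7.5040

y = 5.2520x + 7.5040


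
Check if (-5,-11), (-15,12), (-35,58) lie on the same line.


-5*(12-58) - 15*(58+ 11) - 35*(-11-12)
= 230 - 1035 + 805 = 0

Yes, collinear (determinant = 0)


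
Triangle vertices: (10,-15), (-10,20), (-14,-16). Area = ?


10*(20+ 16) = 360
-10*(-16+ 15) = 10
-14*(-15-20) = 490
sum = 860
Area = |860|/2 = 430.0000

430.0000 sq units


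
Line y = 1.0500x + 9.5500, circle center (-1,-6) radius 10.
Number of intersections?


Substitute y = 1.0500x + 9.5500: (x+ 1)^2 + (1.0500x+9.5500+ 6)^2 = 100
Expand to Ax^2 + Bx + C = 0, where b-k = 15.55
A = 1+m^2 = 2.1025
B = 2(m(b-k) - h) = 2(1.0500*15.55 + 1) = 34.655
C = h^2 + (b-k)^2 - r^2 = 1 + 241.8025 - 100 = 142.8025
disc = B^2-4AC = 1200.9690 - 1200.9690 = 0
disc = 0

1 intersection point (tangent)


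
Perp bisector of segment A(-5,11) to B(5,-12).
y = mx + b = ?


Midpoint = (0, -0.5)
Slope of AB = dy/dx = -23/10 = -2.3000
Perp slope = -dx/dy = 10/23 = 0.4348
b = My - (perp slope)*Mx = -0.5 + (10*0)/(-23) = -0.5 + 0 = -0.5000

y = 0.4348x - 0.5000


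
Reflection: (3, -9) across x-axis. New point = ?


Reflection rule for x-axis: (x, -y)
(3, -9) -> (3, 9)

(3, 9)


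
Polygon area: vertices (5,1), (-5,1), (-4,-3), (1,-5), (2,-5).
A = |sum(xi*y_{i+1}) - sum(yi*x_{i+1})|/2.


sum(xi*y_{i+1}) = 5*1 - 5*(-3) - 4*(-5) + 1*(-5) + 2*1 = 37
sum(yi*x_{i+1}) = 1*(-5) + 1*(-4) - 3*1 - 5*2 - 5*5 = -47
Area = |37 + 47|/2 = 84/2 = 42.0000

42.0000 sq units


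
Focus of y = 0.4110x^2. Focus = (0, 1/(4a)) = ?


a = 0.4110
4a = 1.6440
focus = (0, 1/1.6440) = (0, 0.6083)

Focus = (0, 0.6083)


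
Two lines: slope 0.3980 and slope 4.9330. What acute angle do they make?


m1-m2 = -4.535
1+m1*m2 = 2.963334
tan(theta) = |-4.535/2.963334| = 1.530371
theta = arctan(|-4.535/2.963334|) = 56.8379 degrees (acute angle)

56.8379 degrees


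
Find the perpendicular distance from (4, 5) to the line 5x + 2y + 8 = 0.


|5*4 + 2*5 + 8| = |38| = 38
sqrt(25 + 4) = sqrt(29) = 5.3852
d = 38/sqrt(29) = 7.0564

7.0564


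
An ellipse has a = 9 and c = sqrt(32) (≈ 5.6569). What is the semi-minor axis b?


b^2 = 9^2 - (sqrt(32))^2 = 81 - 32 = 49
b = sqrt(49) = 7

b = 7


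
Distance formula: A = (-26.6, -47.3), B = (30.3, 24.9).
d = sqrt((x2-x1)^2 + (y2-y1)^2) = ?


dx = 30.3 + 26.6 = 56.9
dy = 24.9 + 47.3 = 72.2
d = sqrt(3237.61 + 5212.84) = sqrt(8450.45) = 91.9263

91.9263


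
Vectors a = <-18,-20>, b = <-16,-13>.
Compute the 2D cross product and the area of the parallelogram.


cross = -18*(-13) + 20*(-16) = 234 - 320 = -86
Parallelogram area = |-86| = 86

cross = -86, parallelogram area = 86


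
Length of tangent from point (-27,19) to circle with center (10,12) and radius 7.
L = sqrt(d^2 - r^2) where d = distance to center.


d = sqrt((-27-10)^2 + (19-12)^2) = sqrt(1369+49) = 37.6563
L = sqrt(1418.0000 - 49) = sqrt(1369.0000) = 37.0000

37.0000


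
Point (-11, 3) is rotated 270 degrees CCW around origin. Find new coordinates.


cos(270) = 0, sin(270) = -1
x' = -11*0 - 3*(-1) = 3
y' = -11*(-1) + 3*0 = 11

(3, 11)


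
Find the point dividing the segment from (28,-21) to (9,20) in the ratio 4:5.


Px = (4*9 + 5*28)/9 = 176/9 = 19.5556
Py = (4*20 + 5*(-21))/9 = -25/9 = -2.7778

P = (19.5556, -2.7778)


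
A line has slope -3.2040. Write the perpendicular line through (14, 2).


Perpendicular slope = -1/m1 = -1/(-3.2040) = 0.3121
b2 = y0 - m2*x0 = 2 + 14/(-3.2040) = 2 - 4.3695 = -2.3695

y = 0.3121x - 2.3695


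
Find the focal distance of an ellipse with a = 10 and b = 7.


c^2 = 10^2 - 7^2 = 100 - 49 = 51
c = sqrt(51) = 7.1414

c = 7.1414


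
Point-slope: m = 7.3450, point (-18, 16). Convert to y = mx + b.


y - 16 = 7.3450(x + 18)
y = 7.3450x + 16 - 7.3450*(-18)
y = 7.3450x + 148.2100

y = 7.3450x + 148.2100


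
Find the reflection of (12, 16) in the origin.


Reflection rule for origin: (-x, -y)
(12, 16) -> (-12, -16)

(-12, -16)


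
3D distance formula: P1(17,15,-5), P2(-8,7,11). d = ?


dx=-25, dy=-8, dz=16
d = sqrt(625+64+256) = sqrt(945) = 30.7409

30.7409


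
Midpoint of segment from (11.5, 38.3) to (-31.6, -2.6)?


Mx = (11.5 - 31.6)/2 = -20.1/2 = -10.0500
My = (38.3 - 2.6)/2 = 35.7/2 = 17.8500

(-10.0500, 17.8500)


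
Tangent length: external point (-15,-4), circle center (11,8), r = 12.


d = sqrt((-15-11)^2 + (-4-8)^2) = sqrt(676+144) = 28.6356
L = sqrt(820.0000 - 144) = sqrt(676.0000) = 26.0000

26.0000


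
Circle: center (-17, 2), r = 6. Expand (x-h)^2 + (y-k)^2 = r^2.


(x+ 17)^2 + (y-2)^2 = 6^2
D = -2h = 34, E = -2k = -4
F = h^2+k^2-r^2 = 289+4-36 = 257

x^2 + y^2 + 34x - 4y + 257 = 0


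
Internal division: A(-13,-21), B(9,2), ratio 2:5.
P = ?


Px = (2*9 + 5*(-13))/7 = -47/7 = -6.7143
Py = (2*2 + 5*(-21))/7 = -101/7 = -14.4286

P = (-6.7143, -14.4286)


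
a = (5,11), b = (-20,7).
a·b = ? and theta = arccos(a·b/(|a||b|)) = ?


a·b = 5*(-20) + 11*7 = -100 + 77 = -23
|a| = sqrt(25+121) = 12.0830
|b| = sqrt(400+49) = 21.1896
cos(theta) = -23/(sqrt(146)*sqrt(449)) = -23/sqrt(65554) = -0.089831
theta = arccos(-23/sqrt(65554)) = 95.1539 degrees

a·b = -23, theta = 95.1539 deg


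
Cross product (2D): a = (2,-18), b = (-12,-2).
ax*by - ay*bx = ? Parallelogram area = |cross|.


cross = 2*(-2) + 18*(-12) = -4 - 216 = -220
Parallelogram area = |-220| = 220

cross = -220, parallelogram area = 220


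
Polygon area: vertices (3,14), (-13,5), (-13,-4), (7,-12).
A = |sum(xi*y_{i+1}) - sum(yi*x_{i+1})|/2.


sum(xi*y_{i+1}) = 3*5 - 13*(-4) - 13*(-12) + 7*14 = 321
sum(yi*x_{i+1}) = 14*(-13) + 5*(-13) - 4*7 - 12*3 = -311
Area = |321 + 311|/2 = 632/2 = 316.0000

316.0000 sq units


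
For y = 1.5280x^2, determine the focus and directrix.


a = 1.5280
1/(4a) = 0.1636
Focus = (0, 0.1636)
Directrix: y = -0.1636

Focus = (0, 0.1636), Directrix: y = -0.1636


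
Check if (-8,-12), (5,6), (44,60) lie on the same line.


-8*(6-60) + 5*(60+ 12) + 44*(-12-6)
= 432 + 360 - 792 = 0

Yes, collinear (determinant = 0)


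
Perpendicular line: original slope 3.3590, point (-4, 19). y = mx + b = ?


Perpendicular slope = -1/m1 = -1/3.3590 = -0.2977
b2 = y0 - m2*x0 = 19 - 4/3.3590 = 19 - 1.1908 = 17.8092

y = -0.2977x + 17.8092


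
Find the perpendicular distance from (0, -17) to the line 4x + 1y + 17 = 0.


|4*0 + 1*(-17) + 17| = |0| = 0
sqrt(16 + 1) = sqrt(17) = 4.1231
d = 0/sqrt(17) = 0

0


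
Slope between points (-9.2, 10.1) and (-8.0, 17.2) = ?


dy = 17.2 - 10.1 = 7.1
dx = -8.0 + 9.2 = 1.2
m = 7.1/1.2 = 5.9167

m = 5.9167


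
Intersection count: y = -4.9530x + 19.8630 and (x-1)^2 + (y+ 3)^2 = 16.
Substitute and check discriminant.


Substitute y = -4.9530x + 19.8630: (x-1)^2 + (-4.9530x+19.8630+ 3)^2 = 16
Expand to Ax^2 + Bx + C = 0, where b-k = 22.863
A = 1+m^2 = 25.532209
B = 2(m(b-k) - h) = 2(-4.9530*22.863 - 1) = -228.480878
C = h^2 + (b-k)^2 - r^2 = 1 + 522.716769 - 16 = 507.716769
disc = B^2-4AC = 52203.5116 - 51852.5226 = 350.9890
disc > 0

2 intersection points


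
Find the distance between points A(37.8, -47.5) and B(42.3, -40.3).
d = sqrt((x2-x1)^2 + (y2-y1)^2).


dx = 42.3 - 37.8 = 4.5
dy = -40.3 + 47.5 = 7.2
d = sqrt(20.25 + 51.84) = sqrt(72.09) = 8.4906

8.4906


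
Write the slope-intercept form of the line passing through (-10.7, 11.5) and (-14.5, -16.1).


m = (-27.6)/(-3.8) = 7.2632
b = y1 - m*x1 = 11.5 - (-27.6*(-10.7))/(-3.8) = 11.5 + 77.7158 = 89.2158

y = 7.2632x + 89.2158


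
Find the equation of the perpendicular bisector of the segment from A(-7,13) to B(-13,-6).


Midpoint = (-10, 3.5)
Slope of AB = dy/dx = -19/(-6) = 3.1667
Perp slope = -dx/dy = -6/19 = -0.3158
b = My - (perp slope)*Mx = 3.5 + (-6*(-10))/(-19) = 3.5 - 3.1579 = 0.3421

y = -0.3158x + 0.3421


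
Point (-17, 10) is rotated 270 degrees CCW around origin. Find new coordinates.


cos(270) = 0, sin(270) = -1
x' = -17*0 - 10*(-1) = 10
y' = -17*(-1) + 10*0 = 17

(10, 17)


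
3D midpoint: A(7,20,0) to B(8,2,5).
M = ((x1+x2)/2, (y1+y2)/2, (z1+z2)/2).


Mx = (7+8)/2 = 7.5000
My = (20+2)/2 = 11.0000
Mz = (0+5)/2 = 2.5000

M = (7.5000, 11.0000, 2.5000)


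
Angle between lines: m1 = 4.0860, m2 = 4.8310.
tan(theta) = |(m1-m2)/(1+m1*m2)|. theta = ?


m1-m2 = -0.745
1+m1*m2 = 20.739466
tan(theta) = |-0.745/20.739466| = 0.035922
theta = arctan(|-0.745/20.739466|) = 2.0573 degrees (acute angle)

2.0573 degrees


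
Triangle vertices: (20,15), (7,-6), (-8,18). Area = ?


20*(-6-18) = -480
7*(18-15) = 21
-8*(15+ 6) = -168
sum = -627
Area = |-627|/2 = 313.5000

313.5000 sq units


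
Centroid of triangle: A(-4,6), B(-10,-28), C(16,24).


Gx = (-4- 10+16)/3 = 2/3 = 0.6667
Gy = (6- 28+24)/3 = 2/3 = 0.6667

G = (0.6667, 0.6667)


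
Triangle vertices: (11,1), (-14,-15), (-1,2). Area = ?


11*(-15-2) = -187
-14*(2-1) = -14
-1*(1+ 15) = -16
sum = -217
Area = |-217|/2 = 108.5000

108.5000 sq units


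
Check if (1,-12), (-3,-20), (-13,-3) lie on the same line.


1*(-20+ 3) - 3*(-3+ 12) - 13*(-12+ 20)
= -17 - 27 - 104 = -148

No, not collinear (determinant = -148)


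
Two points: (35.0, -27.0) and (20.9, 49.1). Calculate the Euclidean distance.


dx = 20.9 - 35.0 = -14.1
dy = 49.1 + 27.0 = 76.1
d = sqrt(198.81 + 5791.21) = sqrt(5990.02) = 77.3952

77.3952


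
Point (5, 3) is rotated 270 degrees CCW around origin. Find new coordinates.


cos(270) = 0, sin(270) = -1
x' = 5*0 - 3*(-1) = 3
y' = 5*(-1) + 3*0 = -5

(3, -5)


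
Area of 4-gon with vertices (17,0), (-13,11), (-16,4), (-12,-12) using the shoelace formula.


sum(xi*y_{i+1}) = 17*11 - 13*4 - 16*(-12) - 12*0 = 327
sum(yi*x_{i+1}) = 0*(-13) + 11*(-16) + 4*(-12) - 12*17 = -428
Area = |327 + 428|/2 = 755/2 = 377.5000

377.5000 sq units


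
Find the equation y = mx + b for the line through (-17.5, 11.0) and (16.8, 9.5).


m = (-1.5)/(34.3) = -0.0437
b = y1 - m*x1 = 11.0 - (-1.5*(-17.5))/(34.3) = 11.0 - 0.7653 = 10.2347

y = -0.0437x + 10.2347


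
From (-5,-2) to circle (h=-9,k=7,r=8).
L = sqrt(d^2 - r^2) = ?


d = sqrt((-5+ 9)^2 + (-2-7)^2) = sqrt(16+81) = 9.8489
L = sqrt(97.0000 - 64) = sqrt(33.0000) = 5.7446

5.7446


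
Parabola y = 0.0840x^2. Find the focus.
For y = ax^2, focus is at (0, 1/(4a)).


a = 0.0840
4a = 0.3360
focus = (0, 1/0.3360) = (0, 2.9762)

Focus = (0, 2.9762)


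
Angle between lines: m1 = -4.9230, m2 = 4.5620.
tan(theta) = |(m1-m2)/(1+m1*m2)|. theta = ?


m1-m2 = -9.485
1+m1*m2 = -21.458726
tan(theta) = |-9.485/(-21.458726)| = 0.442011
theta = arctan(|-9.485/(-21.458726)|) = 23.8460 degrees (acute angle)

23.8460 degrees


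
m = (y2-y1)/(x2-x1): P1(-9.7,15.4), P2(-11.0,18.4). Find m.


dy = 18.4 - 15.4 = 3
dx = -11.0 + 9.7 = -1.3
m = 3/(-1.3) = -2.3077

m = -2.3077


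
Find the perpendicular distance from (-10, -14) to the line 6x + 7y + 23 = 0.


|6*(-10) + 7*(-14) + 23| = |-135| = 135
sqrt(36 + 49) = sqrt(85) = 9.2195
d = 135/sqrt(85) = 14.6428

14.6428


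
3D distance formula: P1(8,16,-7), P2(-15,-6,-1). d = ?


dx=-23, dy=-22, dz=6
d = sqrt(529+484+36) = sqrt(1049) = 32.3883

32.3883


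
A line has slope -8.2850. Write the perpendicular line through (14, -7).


Perpendicular slope = -1/m1 = -1/(-8.2850) = 0.1207
b2 = y0 - m2*x0 = -7 + 14/(-8.2850) = -7 - 1.6898 = -8.6898

y = 0.1207x - 8.6898


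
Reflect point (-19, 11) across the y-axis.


Reflection rule for y-axis: (-x, y)
(-19, 11) -> (19, 11)

(19, 11)


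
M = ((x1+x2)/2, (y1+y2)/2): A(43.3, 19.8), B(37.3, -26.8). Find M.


Mx = (43.3 + 37.3)/2 = 80.6/2 = 40.3000
My = (19.8 - 26.8)/2 = -7.0/2 = -3.5000

(40.3000, -3.5000)


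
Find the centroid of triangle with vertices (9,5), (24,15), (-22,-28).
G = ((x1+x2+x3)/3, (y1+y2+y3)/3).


Gx = (9+24- 22)/3 = 11/3 = 3.6667
Gy = (5+15- 28)/3 = -8/3 = -2.6667

G = (3.6667, -2.6667)


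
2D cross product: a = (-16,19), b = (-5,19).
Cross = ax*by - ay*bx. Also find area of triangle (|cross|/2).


cross = -16*19 - 19*(-5) = -304 + 95 = -209
Triangle area = |-209|/2 = 209/2 = 104.5000

cross = -209, triangle area = 104.5000


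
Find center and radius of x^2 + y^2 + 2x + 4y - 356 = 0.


h = -D/2 = -2/2 = -1
k = -E/2 = -4/2 = -2
r^2 = h^2 + k^2 - F = 1 + 4 + 356 = 361
r = 19

Center (-1, -2), radius = 19


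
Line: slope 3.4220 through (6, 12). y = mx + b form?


y - 12 = 3.4220(x - 6)
y = 3.4220x + 12 - 3.4220*6
y = 3.4220x - 8.5320

y = 3.4220x - 8.5320


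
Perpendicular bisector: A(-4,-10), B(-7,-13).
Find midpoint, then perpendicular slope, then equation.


Midpoint = (-5.5, -11.5)
Slope of AB = dy/dx = -3/(-3) = 1.0000
Perp slope = -dx/dy = -3/3 = -1.0000
b = My - (perp slope)*Mx = -11.5 + (-3*(-5.5))/(-3) = -11.5 - 5.5000 = -17.0000

y = -1.0000x - 17.0000


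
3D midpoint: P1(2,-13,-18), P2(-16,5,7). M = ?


Mx = (2- 16)/2 = -7.0000
My = (-13+5)/2 = -4.0000
Mz = (-18+7)/2 = -5.5000

M = (-7.0000, -4.0000, -5.5000)


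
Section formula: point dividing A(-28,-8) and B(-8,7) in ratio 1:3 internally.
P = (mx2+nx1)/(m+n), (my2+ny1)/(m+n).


Px = (1*(-8) + 3*(-28))/4 = -92/4 = -23.0000
Py = (1*7 + 3*(-8))/4 = -17/4 = -4.2500

P = (-23.0000, -4.2500)


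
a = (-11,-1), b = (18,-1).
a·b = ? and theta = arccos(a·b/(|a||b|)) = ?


a·b = -11*18 - 1*(-1) = -198 + 1 = -197
|a| = sqrt(121+1) = 11.0454
|b| = sqrt(324+1) = 18.0278
cos(theta) = -197/(sqrt(122)*sqrt(325)) = -197/sqrt(39650) = -0.989338
theta = arccos(-197/sqrt(39650)) = 171.6257 degrees

a·b = -197, theta = 171.6257 deg
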